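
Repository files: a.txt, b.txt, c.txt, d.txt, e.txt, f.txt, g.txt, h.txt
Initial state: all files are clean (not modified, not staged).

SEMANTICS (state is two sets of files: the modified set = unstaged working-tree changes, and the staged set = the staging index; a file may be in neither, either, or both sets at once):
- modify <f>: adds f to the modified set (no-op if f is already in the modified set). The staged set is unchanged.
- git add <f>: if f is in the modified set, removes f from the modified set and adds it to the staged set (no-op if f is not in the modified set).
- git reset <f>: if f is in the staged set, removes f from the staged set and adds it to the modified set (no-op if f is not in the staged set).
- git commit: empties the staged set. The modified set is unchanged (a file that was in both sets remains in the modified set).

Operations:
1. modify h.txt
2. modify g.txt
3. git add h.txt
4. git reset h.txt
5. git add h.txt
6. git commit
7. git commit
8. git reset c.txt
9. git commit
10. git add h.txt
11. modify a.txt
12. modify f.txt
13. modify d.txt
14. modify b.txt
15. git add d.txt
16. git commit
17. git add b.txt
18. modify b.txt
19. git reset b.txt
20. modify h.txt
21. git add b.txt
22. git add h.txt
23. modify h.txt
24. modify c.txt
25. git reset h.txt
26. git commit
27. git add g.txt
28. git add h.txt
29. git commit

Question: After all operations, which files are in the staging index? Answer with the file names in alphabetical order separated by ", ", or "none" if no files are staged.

Answer: none

Derivation:
After op 1 (modify h.txt): modified={h.txt} staged={none}
After op 2 (modify g.txt): modified={g.txt, h.txt} staged={none}
After op 3 (git add h.txt): modified={g.txt} staged={h.txt}
After op 4 (git reset h.txt): modified={g.txt, h.txt} staged={none}
After op 5 (git add h.txt): modified={g.txt} staged={h.txt}
After op 6 (git commit): modified={g.txt} staged={none}
After op 7 (git commit): modified={g.txt} staged={none}
After op 8 (git reset c.txt): modified={g.txt} staged={none}
After op 9 (git commit): modified={g.txt} staged={none}
After op 10 (git add h.txt): modified={g.txt} staged={none}
After op 11 (modify a.txt): modified={a.txt, g.txt} staged={none}
After op 12 (modify f.txt): modified={a.txt, f.txt, g.txt} staged={none}
After op 13 (modify d.txt): modified={a.txt, d.txt, f.txt, g.txt} staged={none}
After op 14 (modify b.txt): modified={a.txt, b.txt, d.txt, f.txt, g.txt} staged={none}
After op 15 (git add d.txt): modified={a.txt, b.txt, f.txt, g.txt} staged={d.txt}
After op 16 (git commit): modified={a.txt, b.txt, f.txt, g.txt} staged={none}
After op 17 (git add b.txt): modified={a.txt, f.txt, g.txt} staged={b.txt}
After op 18 (modify b.txt): modified={a.txt, b.txt, f.txt, g.txt} staged={b.txt}
After op 19 (git reset b.txt): modified={a.txt, b.txt, f.txt, g.txt} staged={none}
After op 20 (modify h.txt): modified={a.txt, b.txt, f.txt, g.txt, h.txt} staged={none}
After op 21 (git add b.txt): modified={a.txt, f.txt, g.txt, h.txt} staged={b.txt}
After op 22 (git add h.txt): modified={a.txt, f.txt, g.txt} staged={b.txt, h.txt}
After op 23 (modify h.txt): modified={a.txt, f.txt, g.txt, h.txt} staged={b.txt, h.txt}
After op 24 (modify c.txt): modified={a.txt, c.txt, f.txt, g.txt, h.txt} staged={b.txt, h.txt}
After op 25 (git reset h.txt): modified={a.txt, c.txt, f.txt, g.txt, h.txt} staged={b.txt}
After op 26 (git commit): modified={a.txt, c.txt, f.txt, g.txt, h.txt} staged={none}
After op 27 (git add g.txt): modified={a.txt, c.txt, f.txt, h.txt} staged={g.txt}
After op 28 (git add h.txt): modified={a.txt, c.txt, f.txt} staged={g.txt, h.txt}
After op 29 (git commit): modified={a.txt, c.txt, f.txt} staged={none}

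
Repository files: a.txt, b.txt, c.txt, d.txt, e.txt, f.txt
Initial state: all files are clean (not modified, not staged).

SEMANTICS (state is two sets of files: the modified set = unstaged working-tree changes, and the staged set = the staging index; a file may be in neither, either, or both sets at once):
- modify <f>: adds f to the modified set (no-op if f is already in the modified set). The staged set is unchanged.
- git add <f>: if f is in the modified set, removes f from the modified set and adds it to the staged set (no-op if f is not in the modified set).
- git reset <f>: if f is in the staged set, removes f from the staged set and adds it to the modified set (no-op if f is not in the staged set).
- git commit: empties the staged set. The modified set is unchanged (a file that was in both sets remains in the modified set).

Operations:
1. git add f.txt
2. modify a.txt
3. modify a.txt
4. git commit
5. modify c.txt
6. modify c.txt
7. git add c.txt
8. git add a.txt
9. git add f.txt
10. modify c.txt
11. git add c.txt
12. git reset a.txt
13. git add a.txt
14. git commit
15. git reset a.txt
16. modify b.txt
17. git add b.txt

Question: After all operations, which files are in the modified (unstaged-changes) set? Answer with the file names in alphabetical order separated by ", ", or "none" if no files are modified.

Answer: none

Derivation:
After op 1 (git add f.txt): modified={none} staged={none}
After op 2 (modify a.txt): modified={a.txt} staged={none}
After op 3 (modify a.txt): modified={a.txt} staged={none}
After op 4 (git commit): modified={a.txt} staged={none}
After op 5 (modify c.txt): modified={a.txt, c.txt} staged={none}
After op 6 (modify c.txt): modified={a.txt, c.txt} staged={none}
After op 7 (git add c.txt): modified={a.txt} staged={c.txt}
After op 8 (git add a.txt): modified={none} staged={a.txt, c.txt}
After op 9 (git add f.txt): modified={none} staged={a.txt, c.txt}
After op 10 (modify c.txt): modified={c.txt} staged={a.txt, c.txt}
After op 11 (git add c.txt): modified={none} staged={a.txt, c.txt}
After op 12 (git reset a.txt): modified={a.txt} staged={c.txt}
After op 13 (git add a.txt): modified={none} staged={a.txt, c.txt}
After op 14 (git commit): modified={none} staged={none}
After op 15 (git reset a.txt): modified={none} staged={none}
After op 16 (modify b.txt): modified={b.txt} staged={none}
After op 17 (git add b.txt): modified={none} staged={b.txt}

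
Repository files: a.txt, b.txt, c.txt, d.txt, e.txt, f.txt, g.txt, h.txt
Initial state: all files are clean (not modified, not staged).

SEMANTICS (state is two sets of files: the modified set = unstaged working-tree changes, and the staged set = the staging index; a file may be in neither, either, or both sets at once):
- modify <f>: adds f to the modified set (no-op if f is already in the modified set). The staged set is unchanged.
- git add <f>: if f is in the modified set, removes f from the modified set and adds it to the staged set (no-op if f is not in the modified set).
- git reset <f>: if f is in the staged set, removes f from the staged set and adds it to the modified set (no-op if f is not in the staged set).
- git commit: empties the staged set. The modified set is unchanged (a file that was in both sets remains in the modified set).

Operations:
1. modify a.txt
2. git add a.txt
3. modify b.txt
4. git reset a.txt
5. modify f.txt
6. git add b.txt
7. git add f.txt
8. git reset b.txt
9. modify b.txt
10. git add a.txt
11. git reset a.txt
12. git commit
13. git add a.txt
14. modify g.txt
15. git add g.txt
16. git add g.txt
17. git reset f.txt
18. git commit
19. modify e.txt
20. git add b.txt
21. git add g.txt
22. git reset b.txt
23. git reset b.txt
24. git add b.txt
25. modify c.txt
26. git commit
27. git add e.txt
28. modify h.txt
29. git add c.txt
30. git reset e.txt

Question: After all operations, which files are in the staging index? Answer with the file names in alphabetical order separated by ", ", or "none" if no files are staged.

Answer: c.txt

Derivation:
After op 1 (modify a.txt): modified={a.txt} staged={none}
After op 2 (git add a.txt): modified={none} staged={a.txt}
After op 3 (modify b.txt): modified={b.txt} staged={a.txt}
After op 4 (git reset a.txt): modified={a.txt, b.txt} staged={none}
After op 5 (modify f.txt): modified={a.txt, b.txt, f.txt} staged={none}
After op 6 (git add b.txt): modified={a.txt, f.txt} staged={b.txt}
After op 7 (git add f.txt): modified={a.txt} staged={b.txt, f.txt}
After op 8 (git reset b.txt): modified={a.txt, b.txt} staged={f.txt}
After op 9 (modify b.txt): modified={a.txt, b.txt} staged={f.txt}
After op 10 (git add a.txt): modified={b.txt} staged={a.txt, f.txt}
After op 11 (git reset a.txt): modified={a.txt, b.txt} staged={f.txt}
After op 12 (git commit): modified={a.txt, b.txt} staged={none}
After op 13 (git add a.txt): modified={b.txt} staged={a.txt}
After op 14 (modify g.txt): modified={b.txt, g.txt} staged={a.txt}
After op 15 (git add g.txt): modified={b.txt} staged={a.txt, g.txt}
After op 16 (git add g.txt): modified={b.txt} staged={a.txt, g.txt}
After op 17 (git reset f.txt): modified={b.txt} staged={a.txt, g.txt}
After op 18 (git commit): modified={b.txt} staged={none}
After op 19 (modify e.txt): modified={b.txt, e.txt} staged={none}
After op 20 (git add b.txt): modified={e.txt} staged={b.txt}
After op 21 (git add g.txt): modified={e.txt} staged={b.txt}
After op 22 (git reset b.txt): modified={b.txt, e.txt} staged={none}
After op 23 (git reset b.txt): modified={b.txt, e.txt} staged={none}
After op 24 (git add b.txt): modified={e.txt} staged={b.txt}
After op 25 (modify c.txt): modified={c.txt, e.txt} staged={b.txt}
After op 26 (git commit): modified={c.txt, e.txt} staged={none}
After op 27 (git add e.txt): modified={c.txt} staged={e.txt}
After op 28 (modify h.txt): modified={c.txt, h.txt} staged={e.txt}
After op 29 (git add c.txt): modified={h.txt} staged={c.txt, e.txt}
After op 30 (git reset e.txt): modified={e.txt, h.txt} staged={c.txt}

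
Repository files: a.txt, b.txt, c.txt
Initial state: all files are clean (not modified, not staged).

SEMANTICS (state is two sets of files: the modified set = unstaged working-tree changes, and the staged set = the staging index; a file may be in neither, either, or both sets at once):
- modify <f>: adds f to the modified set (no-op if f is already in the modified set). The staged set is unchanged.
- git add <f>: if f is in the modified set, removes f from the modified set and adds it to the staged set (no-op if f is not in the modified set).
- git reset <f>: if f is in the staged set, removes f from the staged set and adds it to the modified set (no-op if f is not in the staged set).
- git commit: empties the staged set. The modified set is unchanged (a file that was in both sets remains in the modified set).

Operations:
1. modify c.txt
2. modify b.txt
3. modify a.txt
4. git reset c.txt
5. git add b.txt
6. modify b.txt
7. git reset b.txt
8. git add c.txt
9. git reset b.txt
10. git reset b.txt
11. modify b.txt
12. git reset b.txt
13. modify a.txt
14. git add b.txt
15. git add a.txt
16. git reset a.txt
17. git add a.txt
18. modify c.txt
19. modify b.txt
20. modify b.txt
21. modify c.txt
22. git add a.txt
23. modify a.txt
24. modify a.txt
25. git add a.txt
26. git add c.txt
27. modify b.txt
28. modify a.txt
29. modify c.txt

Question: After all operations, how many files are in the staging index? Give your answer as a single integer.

Answer: 3

Derivation:
After op 1 (modify c.txt): modified={c.txt} staged={none}
After op 2 (modify b.txt): modified={b.txt, c.txt} staged={none}
After op 3 (modify a.txt): modified={a.txt, b.txt, c.txt} staged={none}
After op 4 (git reset c.txt): modified={a.txt, b.txt, c.txt} staged={none}
After op 5 (git add b.txt): modified={a.txt, c.txt} staged={b.txt}
After op 6 (modify b.txt): modified={a.txt, b.txt, c.txt} staged={b.txt}
After op 7 (git reset b.txt): modified={a.txt, b.txt, c.txt} staged={none}
After op 8 (git add c.txt): modified={a.txt, b.txt} staged={c.txt}
After op 9 (git reset b.txt): modified={a.txt, b.txt} staged={c.txt}
After op 10 (git reset b.txt): modified={a.txt, b.txt} staged={c.txt}
After op 11 (modify b.txt): modified={a.txt, b.txt} staged={c.txt}
After op 12 (git reset b.txt): modified={a.txt, b.txt} staged={c.txt}
After op 13 (modify a.txt): modified={a.txt, b.txt} staged={c.txt}
After op 14 (git add b.txt): modified={a.txt} staged={b.txt, c.txt}
After op 15 (git add a.txt): modified={none} staged={a.txt, b.txt, c.txt}
After op 16 (git reset a.txt): modified={a.txt} staged={b.txt, c.txt}
After op 17 (git add a.txt): modified={none} staged={a.txt, b.txt, c.txt}
After op 18 (modify c.txt): modified={c.txt} staged={a.txt, b.txt, c.txt}
After op 19 (modify b.txt): modified={b.txt, c.txt} staged={a.txt, b.txt, c.txt}
After op 20 (modify b.txt): modified={b.txt, c.txt} staged={a.txt, b.txt, c.txt}
After op 21 (modify c.txt): modified={b.txt, c.txt} staged={a.txt, b.txt, c.txt}
After op 22 (git add a.txt): modified={b.txt, c.txt} staged={a.txt, b.txt, c.txt}
After op 23 (modify a.txt): modified={a.txt, b.txt, c.txt} staged={a.txt, b.txt, c.txt}
After op 24 (modify a.txt): modified={a.txt, b.txt, c.txt} staged={a.txt, b.txt, c.txt}
After op 25 (git add a.txt): modified={b.txt, c.txt} staged={a.txt, b.txt, c.txt}
After op 26 (git add c.txt): modified={b.txt} staged={a.txt, b.txt, c.txt}
After op 27 (modify b.txt): modified={b.txt} staged={a.txt, b.txt, c.txt}
After op 28 (modify a.txt): modified={a.txt, b.txt} staged={a.txt, b.txt, c.txt}
After op 29 (modify c.txt): modified={a.txt, b.txt, c.txt} staged={a.txt, b.txt, c.txt}
Final staged set: {a.txt, b.txt, c.txt} -> count=3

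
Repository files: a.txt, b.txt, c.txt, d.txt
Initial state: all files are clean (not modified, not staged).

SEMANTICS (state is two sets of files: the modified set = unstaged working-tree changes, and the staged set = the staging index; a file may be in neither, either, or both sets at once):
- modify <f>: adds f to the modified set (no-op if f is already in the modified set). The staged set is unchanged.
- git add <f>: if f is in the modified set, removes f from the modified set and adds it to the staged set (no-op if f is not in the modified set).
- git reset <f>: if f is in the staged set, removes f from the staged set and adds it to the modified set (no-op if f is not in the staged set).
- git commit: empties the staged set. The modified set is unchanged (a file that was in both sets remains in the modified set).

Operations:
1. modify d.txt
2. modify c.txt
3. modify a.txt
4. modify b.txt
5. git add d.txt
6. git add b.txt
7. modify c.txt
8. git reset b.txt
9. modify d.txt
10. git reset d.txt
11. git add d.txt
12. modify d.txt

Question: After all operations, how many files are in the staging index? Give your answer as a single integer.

Answer: 1

Derivation:
After op 1 (modify d.txt): modified={d.txt} staged={none}
After op 2 (modify c.txt): modified={c.txt, d.txt} staged={none}
After op 3 (modify a.txt): modified={a.txt, c.txt, d.txt} staged={none}
After op 4 (modify b.txt): modified={a.txt, b.txt, c.txt, d.txt} staged={none}
After op 5 (git add d.txt): modified={a.txt, b.txt, c.txt} staged={d.txt}
After op 6 (git add b.txt): modified={a.txt, c.txt} staged={b.txt, d.txt}
After op 7 (modify c.txt): modified={a.txt, c.txt} staged={b.txt, d.txt}
After op 8 (git reset b.txt): modified={a.txt, b.txt, c.txt} staged={d.txt}
After op 9 (modify d.txt): modified={a.txt, b.txt, c.txt, d.txt} staged={d.txt}
After op 10 (git reset d.txt): modified={a.txt, b.txt, c.txt, d.txt} staged={none}
After op 11 (git add d.txt): modified={a.txt, b.txt, c.txt} staged={d.txt}
After op 12 (modify d.txt): modified={a.txt, b.txt, c.txt, d.txt} staged={d.txt}
Final staged set: {d.txt} -> count=1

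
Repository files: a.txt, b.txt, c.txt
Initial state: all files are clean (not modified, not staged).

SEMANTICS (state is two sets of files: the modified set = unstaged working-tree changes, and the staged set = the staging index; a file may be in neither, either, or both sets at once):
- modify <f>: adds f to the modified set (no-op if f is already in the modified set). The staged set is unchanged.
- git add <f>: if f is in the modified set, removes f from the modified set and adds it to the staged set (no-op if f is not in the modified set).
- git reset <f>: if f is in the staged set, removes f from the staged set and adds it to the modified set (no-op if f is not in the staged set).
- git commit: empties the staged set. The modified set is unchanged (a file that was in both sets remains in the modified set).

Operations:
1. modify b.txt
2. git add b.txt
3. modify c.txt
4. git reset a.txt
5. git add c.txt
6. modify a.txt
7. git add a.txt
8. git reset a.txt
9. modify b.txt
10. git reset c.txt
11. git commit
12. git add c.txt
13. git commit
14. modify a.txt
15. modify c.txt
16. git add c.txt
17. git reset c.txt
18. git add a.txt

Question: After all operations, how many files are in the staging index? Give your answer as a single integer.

Answer: 1

Derivation:
After op 1 (modify b.txt): modified={b.txt} staged={none}
After op 2 (git add b.txt): modified={none} staged={b.txt}
After op 3 (modify c.txt): modified={c.txt} staged={b.txt}
After op 4 (git reset a.txt): modified={c.txt} staged={b.txt}
After op 5 (git add c.txt): modified={none} staged={b.txt, c.txt}
After op 6 (modify a.txt): modified={a.txt} staged={b.txt, c.txt}
After op 7 (git add a.txt): modified={none} staged={a.txt, b.txt, c.txt}
After op 8 (git reset a.txt): modified={a.txt} staged={b.txt, c.txt}
After op 9 (modify b.txt): modified={a.txt, b.txt} staged={b.txt, c.txt}
After op 10 (git reset c.txt): modified={a.txt, b.txt, c.txt} staged={b.txt}
After op 11 (git commit): modified={a.txt, b.txt, c.txt} staged={none}
After op 12 (git add c.txt): modified={a.txt, b.txt} staged={c.txt}
After op 13 (git commit): modified={a.txt, b.txt} staged={none}
After op 14 (modify a.txt): modified={a.txt, b.txt} staged={none}
After op 15 (modify c.txt): modified={a.txt, b.txt, c.txt} staged={none}
After op 16 (git add c.txt): modified={a.txt, b.txt} staged={c.txt}
After op 17 (git reset c.txt): modified={a.txt, b.txt, c.txt} staged={none}
After op 18 (git add a.txt): modified={b.txt, c.txt} staged={a.txt}
Final staged set: {a.txt} -> count=1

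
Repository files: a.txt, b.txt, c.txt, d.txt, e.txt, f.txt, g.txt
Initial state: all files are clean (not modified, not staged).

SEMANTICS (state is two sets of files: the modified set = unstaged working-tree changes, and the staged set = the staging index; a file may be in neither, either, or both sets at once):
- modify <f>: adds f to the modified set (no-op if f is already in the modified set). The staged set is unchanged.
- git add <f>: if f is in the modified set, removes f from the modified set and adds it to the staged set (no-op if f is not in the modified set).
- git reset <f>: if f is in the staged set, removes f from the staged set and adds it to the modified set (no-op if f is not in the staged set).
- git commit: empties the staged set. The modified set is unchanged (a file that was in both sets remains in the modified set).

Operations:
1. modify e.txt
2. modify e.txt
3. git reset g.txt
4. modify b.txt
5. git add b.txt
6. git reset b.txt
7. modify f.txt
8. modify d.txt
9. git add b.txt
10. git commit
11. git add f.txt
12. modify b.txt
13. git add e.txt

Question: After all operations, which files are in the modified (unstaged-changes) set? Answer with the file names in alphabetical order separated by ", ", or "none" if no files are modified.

After op 1 (modify e.txt): modified={e.txt} staged={none}
After op 2 (modify e.txt): modified={e.txt} staged={none}
After op 3 (git reset g.txt): modified={e.txt} staged={none}
After op 4 (modify b.txt): modified={b.txt, e.txt} staged={none}
After op 5 (git add b.txt): modified={e.txt} staged={b.txt}
After op 6 (git reset b.txt): modified={b.txt, e.txt} staged={none}
After op 7 (modify f.txt): modified={b.txt, e.txt, f.txt} staged={none}
After op 8 (modify d.txt): modified={b.txt, d.txt, e.txt, f.txt} staged={none}
After op 9 (git add b.txt): modified={d.txt, e.txt, f.txt} staged={b.txt}
After op 10 (git commit): modified={d.txt, e.txt, f.txt} staged={none}
After op 11 (git add f.txt): modified={d.txt, e.txt} staged={f.txt}
After op 12 (modify b.txt): modified={b.txt, d.txt, e.txt} staged={f.txt}
After op 13 (git add e.txt): modified={b.txt, d.txt} staged={e.txt, f.txt}

Answer: b.txt, d.txt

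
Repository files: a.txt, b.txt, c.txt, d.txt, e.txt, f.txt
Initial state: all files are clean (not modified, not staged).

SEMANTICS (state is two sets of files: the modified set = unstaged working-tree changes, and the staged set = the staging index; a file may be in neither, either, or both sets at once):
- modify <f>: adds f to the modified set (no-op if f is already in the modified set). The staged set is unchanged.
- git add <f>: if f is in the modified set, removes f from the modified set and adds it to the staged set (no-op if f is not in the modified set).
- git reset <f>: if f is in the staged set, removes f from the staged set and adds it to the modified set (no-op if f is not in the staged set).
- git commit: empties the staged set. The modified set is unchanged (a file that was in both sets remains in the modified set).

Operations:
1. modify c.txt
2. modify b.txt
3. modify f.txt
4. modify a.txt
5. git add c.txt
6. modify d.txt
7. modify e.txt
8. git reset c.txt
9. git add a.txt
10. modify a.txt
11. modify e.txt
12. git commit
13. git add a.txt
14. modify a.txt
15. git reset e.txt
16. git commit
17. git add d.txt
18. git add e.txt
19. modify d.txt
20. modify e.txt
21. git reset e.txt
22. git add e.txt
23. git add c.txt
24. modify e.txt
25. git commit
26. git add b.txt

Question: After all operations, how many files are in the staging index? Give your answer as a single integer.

Answer: 1

Derivation:
After op 1 (modify c.txt): modified={c.txt} staged={none}
After op 2 (modify b.txt): modified={b.txt, c.txt} staged={none}
After op 3 (modify f.txt): modified={b.txt, c.txt, f.txt} staged={none}
After op 4 (modify a.txt): modified={a.txt, b.txt, c.txt, f.txt} staged={none}
After op 5 (git add c.txt): modified={a.txt, b.txt, f.txt} staged={c.txt}
After op 6 (modify d.txt): modified={a.txt, b.txt, d.txt, f.txt} staged={c.txt}
After op 7 (modify e.txt): modified={a.txt, b.txt, d.txt, e.txt, f.txt} staged={c.txt}
After op 8 (git reset c.txt): modified={a.txt, b.txt, c.txt, d.txt, e.txt, f.txt} staged={none}
After op 9 (git add a.txt): modified={b.txt, c.txt, d.txt, e.txt, f.txt} staged={a.txt}
After op 10 (modify a.txt): modified={a.txt, b.txt, c.txt, d.txt, e.txt, f.txt} staged={a.txt}
After op 11 (modify e.txt): modified={a.txt, b.txt, c.txt, d.txt, e.txt, f.txt} staged={a.txt}
After op 12 (git commit): modified={a.txt, b.txt, c.txt, d.txt, e.txt, f.txt} staged={none}
After op 13 (git add a.txt): modified={b.txt, c.txt, d.txt, e.txt, f.txt} staged={a.txt}
After op 14 (modify a.txt): modified={a.txt, b.txt, c.txt, d.txt, e.txt, f.txt} staged={a.txt}
After op 15 (git reset e.txt): modified={a.txt, b.txt, c.txt, d.txt, e.txt, f.txt} staged={a.txt}
After op 16 (git commit): modified={a.txt, b.txt, c.txt, d.txt, e.txt, f.txt} staged={none}
After op 17 (git add d.txt): modified={a.txt, b.txt, c.txt, e.txt, f.txt} staged={d.txt}
After op 18 (git add e.txt): modified={a.txt, b.txt, c.txt, f.txt} staged={d.txt, e.txt}
After op 19 (modify d.txt): modified={a.txt, b.txt, c.txt, d.txt, f.txt} staged={d.txt, e.txt}
After op 20 (modify e.txt): modified={a.txt, b.txt, c.txt, d.txt, e.txt, f.txt} staged={d.txt, e.txt}
After op 21 (git reset e.txt): modified={a.txt, b.txt, c.txt, d.txt, e.txt, f.txt} staged={d.txt}
After op 22 (git add e.txt): modified={a.txt, b.txt, c.txt, d.txt, f.txt} staged={d.txt, e.txt}
After op 23 (git add c.txt): modified={a.txt, b.txt, d.txt, f.txt} staged={c.txt, d.txt, e.txt}
After op 24 (modify e.txt): modified={a.txt, b.txt, d.txt, e.txt, f.txt} staged={c.txt, d.txt, e.txt}
After op 25 (git commit): modified={a.txt, b.txt, d.txt, e.txt, f.txt} staged={none}
After op 26 (git add b.txt): modified={a.txt, d.txt, e.txt, f.txt} staged={b.txt}
Final staged set: {b.txt} -> count=1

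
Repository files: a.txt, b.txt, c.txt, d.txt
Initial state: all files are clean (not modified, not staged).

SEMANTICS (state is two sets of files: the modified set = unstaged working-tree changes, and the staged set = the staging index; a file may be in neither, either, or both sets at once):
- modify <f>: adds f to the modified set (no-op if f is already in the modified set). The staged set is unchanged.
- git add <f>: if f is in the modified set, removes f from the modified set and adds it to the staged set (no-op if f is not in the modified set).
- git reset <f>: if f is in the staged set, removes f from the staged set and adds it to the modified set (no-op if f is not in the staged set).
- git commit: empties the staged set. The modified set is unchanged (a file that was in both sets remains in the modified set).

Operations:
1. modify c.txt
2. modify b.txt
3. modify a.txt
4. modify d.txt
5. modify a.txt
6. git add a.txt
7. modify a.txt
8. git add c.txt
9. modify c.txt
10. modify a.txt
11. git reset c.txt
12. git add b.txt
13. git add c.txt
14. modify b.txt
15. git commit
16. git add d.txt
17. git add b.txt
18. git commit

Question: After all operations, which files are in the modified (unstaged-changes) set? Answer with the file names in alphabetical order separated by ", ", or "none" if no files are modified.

Answer: a.txt

Derivation:
After op 1 (modify c.txt): modified={c.txt} staged={none}
After op 2 (modify b.txt): modified={b.txt, c.txt} staged={none}
After op 3 (modify a.txt): modified={a.txt, b.txt, c.txt} staged={none}
After op 4 (modify d.txt): modified={a.txt, b.txt, c.txt, d.txt} staged={none}
After op 5 (modify a.txt): modified={a.txt, b.txt, c.txt, d.txt} staged={none}
After op 6 (git add a.txt): modified={b.txt, c.txt, d.txt} staged={a.txt}
After op 7 (modify a.txt): modified={a.txt, b.txt, c.txt, d.txt} staged={a.txt}
After op 8 (git add c.txt): modified={a.txt, b.txt, d.txt} staged={a.txt, c.txt}
After op 9 (modify c.txt): modified={a.txt, b.txt, c.txt, d.txt} staged={a.txt, c.txt}
After op 10 (modify a.txt): modified={a.txt, b.txt, c.txt, d.txt} staged={a.txt, c.txt}
After op 11 (git reset c.txt): modified={a.txt, b.txt, c.txt, d.txt} staged={a.txt}
After op 12 (git add b.txt): modified={a.txt, c.txt, d.txt} staged={a.txt, b.txt}
After op 13 (git add c.txt): modified={a.txt, d.txt} staged={a.txt, b.txt, c.txt}
After op 14 (modify b.txt): modified={a.txt, b.txt, d.txt} staged={a.txt, b.txt, c.txt}
After op 15 (git commit): modified={a.txt, b.txt, d.txt} staged={none}
After op 16 (git add d.txt): modified={a.txt, b.txt} staged={d.txt}
After op 17 (git add b.txt): modified={a.txt} staged={b.txt, d.txt}
After op 18 (git commit): modified={a.txt} staged={none}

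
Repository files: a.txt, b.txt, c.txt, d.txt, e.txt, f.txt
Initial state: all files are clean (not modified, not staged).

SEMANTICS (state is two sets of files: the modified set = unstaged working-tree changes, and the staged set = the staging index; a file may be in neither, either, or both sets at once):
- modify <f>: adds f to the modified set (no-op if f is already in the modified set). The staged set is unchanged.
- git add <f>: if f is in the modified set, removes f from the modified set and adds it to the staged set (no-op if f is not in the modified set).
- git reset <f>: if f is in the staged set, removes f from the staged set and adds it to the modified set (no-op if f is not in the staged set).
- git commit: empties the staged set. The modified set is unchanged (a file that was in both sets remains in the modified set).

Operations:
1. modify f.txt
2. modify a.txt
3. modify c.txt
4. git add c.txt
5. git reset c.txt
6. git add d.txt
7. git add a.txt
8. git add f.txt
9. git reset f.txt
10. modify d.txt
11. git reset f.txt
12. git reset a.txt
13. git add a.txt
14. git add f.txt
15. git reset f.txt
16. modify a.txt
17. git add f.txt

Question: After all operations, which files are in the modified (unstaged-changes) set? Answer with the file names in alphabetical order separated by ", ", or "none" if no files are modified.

After op 1 (modify f.txt): modified={f.txt} staged={none}
After op 2 (modify a.txt): modified={a.txt, f.txt} staged={none}
After op 3 (modify c.txt): modified={a.txt, c.txt, f.txt} staged={none}
After op 4 (git add c.txt): modified={a.txt, f.txt} staged={c.txt}
After op 5 (git reset c.txt): modified={a.txt, c.txt, f.txt} staged={none}
After op 6 (git add d.txt): modified={a.txt, c.txt, f.txt} staged={none}
After op 7 (git add a.txt): modified={c.txt, f.txt} staged={a.txt}
After op 8 (git add f.txt): modified={c.txt} staged={a.txt, f.txt}
After op 9 (git reset f.txt): modified={c.txt, f.txt} staged={a.txt}
After op 10 (modify d.txt): modified={c.txt, d.txt, f.txt} staged={a.txt}
After op 11 (git reset f.txt): modified={c.txt, d.txt, f.txt} staged={a.txt}
After op 12 (git reset a.txt): modified={a.txt, c.txt, d.txt, f.txt} staged={none}
After op 13 (git add a.txt): modified={c.txt, d.txt, f.txt} staged={a.txt}
After op 14 (git add f.txt): modified={c.txt, d.txt} staged={a.txt, f.txt}
After op 15 (git reset f.txt): modified={c.txt, d.txt, f.txt} staged={a.txt}
After op 16 (modify a.txt): modified={a.txt, c.txt, d.txt, f.txt} staged={a.txt}
After op 17 (git add f.txt): modified={a.txt, c.txt, d.txt} staged={a.txt, f.txt}

Answer: a.txt, c.txt, d.txt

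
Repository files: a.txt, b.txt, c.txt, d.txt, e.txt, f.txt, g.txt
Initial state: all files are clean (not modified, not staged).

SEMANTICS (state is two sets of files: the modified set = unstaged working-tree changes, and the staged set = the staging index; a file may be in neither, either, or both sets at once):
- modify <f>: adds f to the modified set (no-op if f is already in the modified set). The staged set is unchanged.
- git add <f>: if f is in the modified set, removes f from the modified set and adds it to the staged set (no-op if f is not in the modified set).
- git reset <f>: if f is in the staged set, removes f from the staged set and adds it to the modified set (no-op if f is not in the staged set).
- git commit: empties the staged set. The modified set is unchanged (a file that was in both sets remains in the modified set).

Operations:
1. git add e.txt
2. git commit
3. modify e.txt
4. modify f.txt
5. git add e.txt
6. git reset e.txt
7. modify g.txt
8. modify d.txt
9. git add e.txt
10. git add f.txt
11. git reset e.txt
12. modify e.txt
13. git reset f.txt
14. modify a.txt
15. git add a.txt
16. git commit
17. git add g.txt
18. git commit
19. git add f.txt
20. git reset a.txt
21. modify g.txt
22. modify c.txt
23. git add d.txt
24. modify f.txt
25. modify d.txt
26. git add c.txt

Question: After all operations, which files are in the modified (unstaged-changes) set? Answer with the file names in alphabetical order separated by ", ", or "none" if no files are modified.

Answer: d.txt, e.txt, f.txt, g.txt

Derivation:
After op 1 (git add e.txt): modified={none} staged={none}
After op 2 (git commit): modified={none} staged={none}
After op 3 (modify e.txt): modified={e.txt} staged={none}
After op 4 (modify f.txt): modified={e.txt, f.txt} staged={none}
After op 5 (git add e.txt): modified={f.txt} staged={e.txt}
After op 6 (git reset e.txt): modified={e.txt, f.txt} staged={none}
After op 7 (modify g.txt): modified={e.txt, f.txt, g.txt} staged={none}
After op 8 (modify d.txt): modified={d.txt, e.txt, f.txt, g.txt} staged={none}
After op 9 (git add e.txt): modified={d.txt, f.txt, g.txt} staged={e.txt}
After op 10 (git add f.txt): modified={d.txt, g.txt} staged={e.txt, f.txt}
After op 11 (git reset e.txt): modified={d.txt, e.txt, g.txt} staged={f.txt}
After op 12 (modify e.txt): modified={d.txt, e.txt, g.txt} staged={f.txt}
After op 13 (git reset f.txt): modified={d.txt, e.txt, f.txt, g.txt} staged={none}
After op 14 (modify a.txt): modified={a.txt, d.txt, e.txt, f.txt, g.txt} staged={none}
After op 15 (git add a.txt): modified={d.txt, e.txt, f.txt, g.txt} staged={a.txt}
After op 16 (git commit): modified={d.txt, e.txt, f.txt, g.txt} staged={none}
After op 17 (git add g.txt): modified={d.txt, e.txt, f.txt} staged={g.txt}
After op 18 (git commit): modified={d.txt, e.txt, f.txt} staged={none}
After op 19 (git add f.txt): modified={d.txt, e.txt} staged={f.txt}
After op 20 (git reset a.txt): modified={d.txt, e.txt} staged={f.txt}
After op 21 (modify g.txt): modified={d.txt, e.txt, g.txt} staged={f.txt}
After op 22 (modify c.txt): modified={c.txt, d.txt, e.txt, g.txt} staged={f.txt}
After op 23 (git add d.txt): modified={c.txt, e.txt, g.txt} staged={d.txt, f.txt}
After op 24 (modify f.txt): modified={c.txt, e.txt, f.txt, g.txt} staged={d.txt, f.txt}
After op 25 (modify d.txt): modified={c.txt, d.txt, e.txt, f.txt, g.txt} staged={d.txt, f.txt}
After op 26 (git add c.txt): modified={d.txt, e.txt, f.txt, g.txt} staged={c.txt, d.txt, f.txt}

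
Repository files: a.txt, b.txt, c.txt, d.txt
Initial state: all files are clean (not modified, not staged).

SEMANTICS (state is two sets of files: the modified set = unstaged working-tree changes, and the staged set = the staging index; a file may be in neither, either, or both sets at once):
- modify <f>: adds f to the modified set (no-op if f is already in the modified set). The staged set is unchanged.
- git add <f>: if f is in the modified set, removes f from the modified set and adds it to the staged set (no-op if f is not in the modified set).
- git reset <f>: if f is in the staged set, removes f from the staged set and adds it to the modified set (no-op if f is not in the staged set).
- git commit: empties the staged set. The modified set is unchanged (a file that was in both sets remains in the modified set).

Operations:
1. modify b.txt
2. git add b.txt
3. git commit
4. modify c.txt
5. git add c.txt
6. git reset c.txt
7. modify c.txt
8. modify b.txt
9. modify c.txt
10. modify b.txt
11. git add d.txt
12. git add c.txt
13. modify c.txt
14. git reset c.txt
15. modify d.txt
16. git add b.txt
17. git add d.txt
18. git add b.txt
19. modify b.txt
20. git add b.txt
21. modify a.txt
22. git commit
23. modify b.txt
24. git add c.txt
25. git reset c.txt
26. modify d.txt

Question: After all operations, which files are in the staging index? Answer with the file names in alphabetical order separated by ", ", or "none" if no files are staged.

After op 1 (modify b.txt): modified={b.txt} staged={none}
After op 2 (git add b.txt): modified={none} staged={b.txt}
After op 3 (git commit): modified={none} staged={none}
After op 4 (modify c.txt): modified={c.txt} staged={none}
After op 5 (git add c.txt): modified={none} staged={c.txt}
After op 6 (git reset c.txt): modified={c.txt} staged={none}
After op 7 (modify c.txt): modified={c.txt} staged={none}
After op 8 (modify b.txt): modified={b.txt, c.txt} staged={none}
After op 9 (modify c.txt): modified={b.txt, c.txt} staged={none}
After op 10 (modify b.txt): modified={b.txt, c.txt} staged={none}
After op 11 (git add d.txt): modified={b.txt, c.txt} staged={none}
After op 12 (git add c.txt): modified={b.txt} staged={c.txt}
After op 13 (modify c.txt): modified={b.txt, c.txt} staged={c.txt}
After op 14 (git reset c.txt): modified={b.txt, c.txt} staged={none}
After op 15 (modify d.txt): modified={b.txt, c.txt, d.txt} staged={none}
After op 16 (git add b.txt): modified={c.txt, d.txt} staged={b.txt}
After op 17 (git add d.txt): modified={c.txt} staged={b.txt, d.txt}
After op 18 (git add b.txt): modified={c.txt} staged={b.txt, d.txt}
After op 19 (modify b.txt): modified={b.txt, c.txt} staged={b.txt, d.txt}
After op 20 (git add b.txt): modified={c.txt} staged={b.txt, d.txt}
After op 21 (modify a.txt): modified={a.txt, c.txt} staged={b.txt, d.txt}
After op 22 (git commit): modified={a.txt, c.txt} staged={none}
After op 23 (modify b.txt): modified={a.txt, b.txt, c.txt} staged={none}
After op 24 (git add c.txt): modified={a.txt, b.txt} staged={c.txt}
After op 25 (git reset c.txt): modified={a.txt, b.txt, c.txt} staged={none}
After op 26 (modify d.txt): modified={a.txt, b.txt, c.txt, d.txt} staged={none}

Answer: none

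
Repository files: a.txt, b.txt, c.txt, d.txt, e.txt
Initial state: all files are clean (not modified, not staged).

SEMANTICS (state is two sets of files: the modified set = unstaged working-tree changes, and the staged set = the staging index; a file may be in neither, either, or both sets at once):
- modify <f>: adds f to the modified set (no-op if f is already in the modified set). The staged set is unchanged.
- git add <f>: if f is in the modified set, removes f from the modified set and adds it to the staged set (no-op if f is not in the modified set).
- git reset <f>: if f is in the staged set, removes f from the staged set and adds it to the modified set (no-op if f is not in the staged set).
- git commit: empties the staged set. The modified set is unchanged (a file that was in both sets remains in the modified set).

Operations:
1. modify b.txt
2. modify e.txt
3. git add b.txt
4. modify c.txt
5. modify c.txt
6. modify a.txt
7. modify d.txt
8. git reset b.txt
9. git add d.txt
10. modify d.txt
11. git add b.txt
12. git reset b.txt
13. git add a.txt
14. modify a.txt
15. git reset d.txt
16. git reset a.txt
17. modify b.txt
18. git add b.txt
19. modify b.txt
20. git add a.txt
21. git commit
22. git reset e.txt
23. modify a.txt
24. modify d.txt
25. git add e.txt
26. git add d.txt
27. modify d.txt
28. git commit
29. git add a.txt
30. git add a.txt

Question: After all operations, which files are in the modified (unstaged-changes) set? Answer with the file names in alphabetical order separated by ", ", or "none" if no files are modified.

After op 1 (modify b.txt): modified={b.txt} staged={none}
After op 2 (modify e.txt): modified={b.txt, e.txt} staged={none}
After op 3 (git add b.txt): modified={e.txt} staged={b.txt}
After op 4 (modify c.txt): modified={c.txt, e.txt} staged={b.txt}
After op 5 (modify c.txt): modified={c.txt, e.txt} staged={b.txt}
After op 6 (modify a.txt): modified={a.txt, c.txt, e.txt} staged={b.txt}
After op 7 (modify d.txt): modified={a.txt, c.txt, d.txt, e.txt} staged={b.txt}
After op 8 (git reset b.txt): modified={a.txt, b.txt, c.txt, d.txt, e.txt} staged={none}
After op 9 (git add d.txt): modified={a.txt, b.txt, c.txt, e.txt} staged={d.txt}
After op 10 (modify d.txt): modified={a.txt, b.txt, c.txt, d.txt, e.txt} staged={d.txt}
After op 11 (git add b.txt): modified={a.txt, c.txt, d.txt, e.txt} staged={b.txt, d.txt}
After op 12 (git reset b.txt): modified={a.txt, b.txt, c.txt, d.txt, e.txt} staged={d.txt}
After op 13 (git add a.txt): modified={b.txt, c.txt, d.txt, e.txt} staged={a.txt, d.txt}
After op 14 (modify a.txt): modified={a.txt, b.txt, c.txt, d.txt, e.txt} staged={a.txt, d.txt}
After op 15 (git reset d.txt): modified={a.txt, b.txt, c.txt, d.txt, e.txt} staged={a.txt}
After op 16 (git reset a.txt): modified={a.txt, b.txt, c.txt, d.txt, e.txt} staged={none}
After op 17 (modify b.txt): modified={a.txt, b.txt, c.txt, d.txt, e.txt} staged={none}
After op 18 (git add b.txt): modified={a.txt, c.txt, d.txt, e.txt} staged={b.txt}
After op 19 (modify b.txt): modified={a.txt, b.txt, c.txt, d.txt, e.txt} staged={b.txt}
After op 20 (git add a.txt): modified={b.txt, c.txt, d.txt, e.txt} staged={a.txt, b.txt}
After op 21 (git commit): modified={b.txt, c.txt, d.txt, e.txt} staged={none}
After op 22 (git reset e.txt): modified={b.txt, c.txt, d.txt, e.txt} staged={none}
After op 23 (modify a.txt): modified={a.txt, b.txt, c.txt, d.txt, e.txt} staged={none}
After op 24 (modify d.txt): modified={a.txt, b.txt, c.txt, d.txt, e.txt} staged={none}
After op 25 (git add e.txt): modified={a.txt, b.txt, c.txt, d.txt} staged={e.txt}
After op 26 (git add d.txt): modified={a.txt, b.txt, c.txt} staged={d.txt, e.txt}
After op 27 (modify d.txt): modified={a.txt, b.txt, c.txt, d.txt} staged={d.txt, e.txt}
After op 28 (git commit): modified={a.txt, b.txt, c.txt, d.txt} staged={none}
After op 29 (git add a.txt): modified={b.txt, c.txt, d.txt} staged={a.txt}
After op 30 (git add a.txt): modified={b.txt, c.txt, d.txt} staged={a.txt}

Answer: b.txt, c.txt, d.txt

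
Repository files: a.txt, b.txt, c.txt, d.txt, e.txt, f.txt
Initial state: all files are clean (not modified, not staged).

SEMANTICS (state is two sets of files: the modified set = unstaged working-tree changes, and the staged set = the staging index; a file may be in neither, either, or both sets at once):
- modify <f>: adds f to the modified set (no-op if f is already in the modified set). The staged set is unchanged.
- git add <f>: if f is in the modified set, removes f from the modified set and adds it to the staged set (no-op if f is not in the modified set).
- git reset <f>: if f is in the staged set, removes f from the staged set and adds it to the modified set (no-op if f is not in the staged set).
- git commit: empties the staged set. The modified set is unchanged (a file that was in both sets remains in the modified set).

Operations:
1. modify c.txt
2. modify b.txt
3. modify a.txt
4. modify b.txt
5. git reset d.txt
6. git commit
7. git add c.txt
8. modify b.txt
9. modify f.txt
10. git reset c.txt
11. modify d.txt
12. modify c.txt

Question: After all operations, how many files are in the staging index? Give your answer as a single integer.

After op 1 (modify c.txt): modified={c.txt} staged={none}
After op 2 (modify b.txt): modified={b.txt, c.txt} staged={none}
After op 3 (modify a.txt): modified={a.txt, b.txt, c.txt} staged={none}
After op 4 (modify b.txt): modified={a.txt, b.txt, c.txt} staged={none}
After op 5 (git reset d.txt): modified={a.txt, b.txt, c.txt} staged={none}
After op 6 (git commit): modified={a.txt, b.txt, c.txt} staged={none}
After op 7 (git add c.txt): modified={a.txt, b.txt} staged={c.txt}
After op 8 (modify b.txt): modified={a.txt, b.txt} staged={c.txt}
After op 9 (modify f.txt): modified={a.txt, b.txt, f.txt} staged={c.txt}
After op 10 (git reset c.txt): modified={a.txt, b.txt, c.txt, f.txt} staged={none}
After op 11 (modify d.txt): modified={a.txt, b.txt, c.txt, d.txt, f.txt} staged={none}
After op 12 (modify c.txt): modified={a.txt, b.txt, c.txt, d.txt, f.txt} staged={none}
Final staged set: {none} -> count=0

Answer: 0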